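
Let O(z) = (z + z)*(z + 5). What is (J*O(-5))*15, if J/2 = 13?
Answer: 0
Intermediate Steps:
J = 26 (J = 2*13 = 26)
O(z) = 2*z*(5 + z) (O(z) = (2*z)*(5 + z) = 2*z*(5 + z))
(J*O(-5))*15 = (26*(2*(-5)*(5 - 5)))*15 = (26*(2*(-5)*0))*15 = (26*0)*15 = 0*15 = 0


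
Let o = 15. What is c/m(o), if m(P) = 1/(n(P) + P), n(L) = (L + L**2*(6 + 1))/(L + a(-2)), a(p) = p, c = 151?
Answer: 269535/13 ≈ 20733.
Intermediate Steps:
n(L) = (L + 7*L**2)/(-2 + L) (n(L) = (L + L**2*(6 + 1))/(L - 2) = (L + L**2*7)/(-2 + L) = (L + 7*L**2)/(-2 + L))
m(P) = 1/(P + P*(1 + 7*P)/(-2 + P)) (m(P) = 1/(P*(1 + 7*P)/(-2 + P) + P) = 1/(P + P*(1 + 7*P)/(-2 + P)))
c/m(o) = 151/(((-2 + 15)/(15*(-1 + 8*15)))) = 151/(((1/15)*13/(-1 + 120))) = 151/(((1/15)*13/119)) = 151/(((1/15)*(1/119)*13)) = 151/(13/1785) = 151*(1785/13) = 269535/13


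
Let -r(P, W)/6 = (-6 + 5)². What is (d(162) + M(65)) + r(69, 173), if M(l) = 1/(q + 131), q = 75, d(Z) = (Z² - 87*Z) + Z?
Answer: 2535037/206 ≈ 12306.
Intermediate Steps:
d(Z) = Z² - 86*Z
M(l) = 1/206 (M(l) = 1/(75 + 131) = 1/206)
r(P, W) = -6 (r(P, W) = -6*(-6 + 5)² = -6*(-1)² = -6*1 = -6)
(d(162) + M(65)) + r(69, 173) = (162*(-86 + 162) + 1/206) - 6 = (162*76 + 1/206) - 6 = (12312 + 1/206) - 6 = 2536273/206 - 6 = 2535037/206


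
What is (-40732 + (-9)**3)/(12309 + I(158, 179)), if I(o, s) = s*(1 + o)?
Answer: -41461/40770 ≈ -1.0169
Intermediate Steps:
(-40732 + (-9)**3)/(12309 + I(158, 179)) = (-40732 + (-9)**3)/(12309 + 179*(1 + 158)) = (-40732 - 729)/(12309 + 179*159) = -41461/(12309 + 28461) = -41461/40770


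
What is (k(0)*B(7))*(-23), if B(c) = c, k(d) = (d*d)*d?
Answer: 0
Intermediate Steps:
k(d) = d³ (k(d) = d²*d = d³)
(k(0)*B(7))*(-23) = (0³*7)*(-23) = (0*7)*(-23) = 0*(-23) = 0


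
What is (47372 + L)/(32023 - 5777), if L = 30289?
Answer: 77661/26246 ≈ 2.9590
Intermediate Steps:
(47372 + L)/(32023 - 5777) = (47372 + 30289)/(32023 - 5777) = 77661/26246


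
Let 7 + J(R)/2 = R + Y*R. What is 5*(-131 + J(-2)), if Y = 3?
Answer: -805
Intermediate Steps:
J(R) = -14 + 8*R (J(R) = -14 + 2*(R + 3*R) = -14 + 2*(4*R) = -14 + 8*R)
5*(-131 + J(-2)) = 5*(-131 + (-14 + 8*(-2))) = 5*(-131 + (-14 - 16)) = 5*(-131 - 30) = 5*(-161) = -805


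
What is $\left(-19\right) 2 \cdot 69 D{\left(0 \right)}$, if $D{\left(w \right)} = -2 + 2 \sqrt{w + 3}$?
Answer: $5244 - 5244 \sqrt{3} \approx -3838.9$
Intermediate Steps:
$D{\left(w \right)} = -2 + 2 \sqrt{3 + w}$
$\left(-19\right) 2 \cdot 69 D{\left(0 \right)} = \left(-19\right) 2 \cdot 69 \left(-2 + 2 \sqrt{3 + 0}\right) = \left(-38\right) 69 \left(-2 + 2 \sqrt{3}\right) = - 2622 \left(-2 + 2 \sqrt{3}\right) = 5244 - 5244 \sqrt{3}$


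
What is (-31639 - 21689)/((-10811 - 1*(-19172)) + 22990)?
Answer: -53328/31351 ≈ -1.7010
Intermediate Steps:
(-31639 - 21689)/((-10811 - 1*(-19172)) + 22990) = -53328/((-10811 + 19172) + 22990) = -53328/(8361 + 22990) = -53328/31351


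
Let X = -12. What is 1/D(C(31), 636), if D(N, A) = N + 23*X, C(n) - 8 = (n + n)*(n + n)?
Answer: 1/3576 ≈ 0.00027964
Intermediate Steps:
C(n) = 8 + 4*n**2 (C(n) = 8 + (n + n)*(n + n) = 8 + (2*n)*(2*n) = 8 + 4*n**2)
D(N, A) = -276 + N (D(N, A) = N + 23*(-12) = N - 276 = -276 + N)
1/D(C(31), 636) = 1/(-276 + (8 + 4*31**2)) = 1/(-276 + (8 + 4*961)) = 1/(-276 + (8 + 3844)) = 1/(-276 + 3852) = 1/3576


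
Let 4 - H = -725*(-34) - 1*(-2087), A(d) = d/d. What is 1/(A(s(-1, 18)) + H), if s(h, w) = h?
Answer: -1/26732 ≈ -3.7408e-5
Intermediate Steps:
A(d) = 1
H = -26733 (H = 4 - (-725*(-34) - 1*(-2087)) = 4 - (24650 + 2087) = 4 - 1*26737 = 4 - 26737 = -26733)
1/(A(s(-1, 18)) + H) = 1/(1 - 26733) = 1/(-26732) = -1/26732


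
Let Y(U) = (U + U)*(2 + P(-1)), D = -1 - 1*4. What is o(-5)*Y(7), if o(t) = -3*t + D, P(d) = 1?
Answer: 420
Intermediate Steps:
D = -5 (D = -1 - 4 = -5)
Y(U) = 6*U (Y(U) = (U + U)*(2 + 1) = (2*U)*3 = 6*U)
o(t) = -5 - 3*t (o(t) = -3*t - 5 = -5 - 3*t)
o(-5)*Y(7) = (-5 - 3*(-5))*(6*7) = (-5 + 15)*42 = 10*42 = 420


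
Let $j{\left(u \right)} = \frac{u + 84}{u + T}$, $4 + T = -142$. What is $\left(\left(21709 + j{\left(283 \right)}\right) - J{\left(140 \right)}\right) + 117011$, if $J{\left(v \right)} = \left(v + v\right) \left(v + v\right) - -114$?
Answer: $\frac{8248589}{137} \approx 60209.0$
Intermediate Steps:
$T = -146$ ($T = -4 - 142 = -146$)
$j{\left(u \right)} = \frac{84 + u}{-146 + u}$ ($j{\left(u \right)} = \frac{u + 84}{u - 146} = \frac{84 + u}{-146 + u}$)
$J{\left(v \right)} = 114 + 4 v^{2}$ ($J{\left(v \right)} = 2 v 2 v + 114 = 4 v^{2} + 114 = 114 + 4 v^{2}$)
$\left(\left(21709 + j{\left(283 \right)}\right) - J{\left(140 \right)}\right) + 117011 = \left(\left(21709 + \frac{84 + 283}{-146 + 283}\right) - \left(114 + 4 \cdot 140^{2}\right)\right) + 117011 = \left(\left(21709 + \frac{1}{137} \cdot 367\right) - \left(114 + 4 \cdot 19600\right)\right) + 117011 = \left(\left(21709 + \frac{1}{137} \cdot 367\right) - \left(114 + 78400\right)\right) + 117011 = \left(\left(21709 + \frac{367}{137}\right) - 78514\right) + 117011 = \left(\frac{2974500}{137} - 78514\right) + 117011 = - \frac{7781918}{137} + 117011 = \frac{8248589}{137}$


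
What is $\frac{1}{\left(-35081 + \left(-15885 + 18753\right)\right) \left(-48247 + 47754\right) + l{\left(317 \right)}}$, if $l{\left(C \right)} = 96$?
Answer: $\frac{1}{15881105} \approx 6.2968 \cdot 10^{-8}$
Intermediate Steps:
$\frac{1}{\left(-35081 + \left(-15885 + 18753\right)\right) \left(-48247 + 47754\right) + l{\left(317 \right)}} = \frac{1}{\left(-35081 + \left(-15885 + 18753\right)\right) \left(-48247 + 47754\right) + 96} = \frac{1}{\left(-35081 + 2868\right) \left(-493\right) + 96} = \frac{1}{\left(-32213\right) \left(-493\right) + 96} = \frac{1}{15881009 + 96} = \frac{1}{15881105}$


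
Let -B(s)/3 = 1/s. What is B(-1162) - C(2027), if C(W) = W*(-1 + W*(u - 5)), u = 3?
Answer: 9551041573/1162 ≈ 8.2195e+6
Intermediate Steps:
B(s) = -3/s
C(W) = W*(-1 - 2*W) (C(W) = W*(-1 + W*(3 - 5)) = W*(-1 + W*(-2)) = W*(-1 - 2*W))
B(-1162) - C(2027) = -3/(-1162) - (-1)*2027*(1 + 2*2027) = -3*(-1/1162) - (-1)*2027*(1 + 4054) = 3/1162 - (-1)*2027*4055 = 3/1162 - 1*(-8219485) = 3/1162 + 8219485 = 9551041573/1162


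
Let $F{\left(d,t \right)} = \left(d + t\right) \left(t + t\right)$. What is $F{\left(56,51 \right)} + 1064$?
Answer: $11978$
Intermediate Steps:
$F{\left(d,t \right)} = 2 t \left(d + t\right)$ ($F{\left(d,t \right)} = \left(d + t\right) 2 t = 2 t \left(d + t\right)$)
$F{\left(56,51 \right)} + 1064 = 2 \cdot 51 \left(56 + 51\right) + 1064 = 2 \cdot 51 \cdot 107 + 1064 = 10914 + 1064 = 11978$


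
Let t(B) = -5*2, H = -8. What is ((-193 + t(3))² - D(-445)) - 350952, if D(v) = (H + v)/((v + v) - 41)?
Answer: -288371186/931 ≈ -3.0974e+5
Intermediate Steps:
t(B) = -10
D(v) = (-8 + v)/(-41 + 2*v) (D(v) = (-8 + v)/((v + v) - 41) = (-8 + v)/(2*v - 41) = (-8 + v)/(-41 + 2*v))
((-193 + t(3))² - D(-445)) - 350952 = ((-193 - 10)² - (-8 - 445)/(-41 + 2*(-445))) - 350952 = ((-203)² - (-453)/(-41 - 890)) - 350952 = (41209 - (-453)/(-931)) - 350952 = (41209 - (-1)*(-453)/931) - 350952 = (41209 - 1*453/931) - 350952 = (41209 - 453/931) - 350952 = 38365126/931 - 350952 = -288371186/931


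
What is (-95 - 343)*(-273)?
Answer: 119574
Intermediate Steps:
(-95 - 343)*(-273) = -438*(-273) = 119574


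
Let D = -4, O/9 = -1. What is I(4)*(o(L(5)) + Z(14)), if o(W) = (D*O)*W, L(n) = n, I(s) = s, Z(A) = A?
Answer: 776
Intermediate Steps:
O = -9 (O = 9*(-1) = -9)
o(W) = 36*W (o(W) = (-4*(-9))*W = 36*W)
I(4)*(o(L(5)) + Z(14)) = 4*(36*5 + 14) = 4*(180 + 14) = 4*194 = 776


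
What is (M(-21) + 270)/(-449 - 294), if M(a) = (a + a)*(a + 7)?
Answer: -858/743 ≈ -1.1548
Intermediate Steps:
M(a) = 2*a*(7 + a) (M(a) = (2*a)*(7 + a) = 2*a*(7 + a))
(M(-21) + 270)/(-449 - 294) = (2*(-21)*(7 - 21) + 270)/(-449 - 294) = (2*(-21)*(-14) + 270)/(-743) = (588 + 270)*(-1/743) = 858*(-1/743) = -858/743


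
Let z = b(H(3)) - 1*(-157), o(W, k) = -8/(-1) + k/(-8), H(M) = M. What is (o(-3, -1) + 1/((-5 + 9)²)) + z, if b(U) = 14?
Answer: 2867/16 ≈ 179.19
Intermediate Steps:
o(W, k) = 8 - k/8 (o(W, k) = -8*(-1) + k*(-⅛) = 8 - k/8)
z = 171 (z = 14 - 1*(-157) = 14 + 157 = 171)
(o(-3, -1) + 1/((-5 + 9)²)) + z = ((8 - ⅛*(-1)) + 1/((-5 + 9)²)) + 171 = ((8 + ⅛) + 1/(4²)) + 171 = (65/8 + 1/16) + 171 = 131/16 + 171 = 2867/16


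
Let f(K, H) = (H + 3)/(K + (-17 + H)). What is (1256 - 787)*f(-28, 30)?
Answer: -5159/5 ≈ -1031.8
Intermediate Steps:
f(K, H) = (3 + H)/(-17 + H + K)
(1256 - 787)*f(-28, 30) = (1256 - 787)*((3 + 30)/(-17 + 30 - 28)) = 469*(33/(-15)) = 469*(-1/15*33) = 469*(-11/5) = -5159/5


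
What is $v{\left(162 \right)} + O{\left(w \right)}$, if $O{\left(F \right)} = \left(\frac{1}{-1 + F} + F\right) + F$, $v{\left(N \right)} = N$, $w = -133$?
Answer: $- \frac{13937}{134} \approx -104.01$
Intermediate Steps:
$O{\left(F \right)} = \frac{1}{-1 + F} + 2 F$ ($O{\left(F \right)} = \left(F + \frac{1}{-1 + F}\right) + F = \frac{1}{-1 + F} + 2 F$)
$v{\left(162 \right)} + O{\left(w \right)} = 162 + \frac{1 - -266 + 2 \left(-133\right)^{2}}{-1 - 133} = 162 + \frac{1 + 266 + 2 \cdot 17689}{-134} = 162 - \frac{1 + 266 + 35378}{134} = 162 - \frac{35645}{134} = - \frac{13937}{134}$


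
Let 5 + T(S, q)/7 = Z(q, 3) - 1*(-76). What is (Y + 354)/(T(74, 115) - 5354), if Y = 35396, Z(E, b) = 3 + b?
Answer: -7150/963 ≈ -7.4247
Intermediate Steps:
T(S, q) = 539 (T(S, q) = -35 + 7*((3 + 3) - 1*(-76)) = -35 + 7*(6 + 76) = -35 + 7*82 = -35 + 574 = 539)
(Y + 354)/(T(74, 115) - 5354) = (35396 + 354)/(539 - 5354) = 35750/(-4815) = 35750*(-1/4815) = -7150/963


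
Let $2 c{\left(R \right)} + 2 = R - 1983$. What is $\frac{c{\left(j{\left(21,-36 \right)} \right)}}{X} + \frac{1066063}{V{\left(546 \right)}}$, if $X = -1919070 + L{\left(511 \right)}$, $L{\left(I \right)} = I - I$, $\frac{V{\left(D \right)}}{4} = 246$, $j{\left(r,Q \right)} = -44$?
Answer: $\frac{340975086613}{314727480} \approx 1083.4$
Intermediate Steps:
$V{\left(D \right)} = 984$ ($V{\left(D \right)} = 4 \cdot 246 = 984$)
$c{\left(R \right)} = - \frac{1985}{2} + \frac{R}{2}$ ($c{\left(R \right)} = -1 + \frac{R - 1983}{2} = -1 + \frac{-1983 + R}{2} = -1 + \left(- \frac{1983}{2} + \frac{R}{2}\right) = - \frac{1985}{2} + \frac{R}{2}$)
$L{\left(I \right)} = 0$
$X = -1919070$ ($X = -1919070 + 0 = -1919070$)
$\frac{c{\left(j{\left(21,-36 \right)} \right)}}{X} + \frac{1066063}{V{\left(546 \right)}} = \frac{- \frac{1985}{2} + \frac{1}{2} \left(-44\right)}{-1919070} + \frac{1066063}{984} = \left(- \frac{1985}{2} - 22\right) \left(- \frac{1}{1919070}\right) + 1066063 \cdot \frac{1}{984} = \left(- \frac{2029}{2}\right) \left(- \frac{1}{1919070}\right) + \frac{1066063}{984} = \frac{2029}{3838140} + \frac{1066063}{984} = \frac{340975086613}{314727480}$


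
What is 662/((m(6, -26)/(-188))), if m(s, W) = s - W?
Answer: -15557/4 ≈ -3889.3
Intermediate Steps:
662/((m(6, -26)/(-188))) = 662/(((6 - 1*(-26))/(-188))) = 662/(((6 + 26)*(-1/188))) = 662/((32*(-1/188))) = 662/(-8/47) = 662*(-47/8) = -15557/4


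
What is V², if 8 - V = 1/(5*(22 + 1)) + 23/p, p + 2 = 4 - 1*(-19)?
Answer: 277355716/5832225 ≈ 47.556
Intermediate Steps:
p = 21 (p = -2 + (4 - 1*(-19)) = -2 + (4 + 19) = -2 + 23 = 21)
V = 16654/2415 (V = 8 - (1/(5*(22 + 1)) + 23/21) = 8 - ((⅕)/23 + 23*(1/21)) = 8 - ((⅕)*(1/23) + 23/21) = 8 - (1/115 + 23/21) = 8 - 1*2666/2415 = 8 - 2666/2415 = 16654/2415 ≈ 6.8961)
V² = (16654/2415)² = 277355716/5832225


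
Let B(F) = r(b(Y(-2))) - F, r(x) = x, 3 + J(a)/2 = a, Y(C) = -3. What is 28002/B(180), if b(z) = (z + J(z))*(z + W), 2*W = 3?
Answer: -18668/105 ≈ -177.79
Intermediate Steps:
W = 3/2 (W = (½)*3 = 3/2 ≈ 1.5000)
J(a) = -6 + 2*a
b(z) = (-6 + 3*z)*(3/2 + z) (b(z) = (z + (-6 + 2*z))*(z + 3/2) = (-6 + 3*z)*(3/2 + z))
B(F) = 45/2 - F (B(F) = (-9 + 3*(-3)² - 3/2*(-3)) - F = (-9 + 3*9 + 9/2) - F = (-9 + 27 + 9/2) - F = 45/2 - F)
28002/B(180) = 28002/(45/2 - 1*180) = 28002/(45/2 - 180) = 28002/(-315/2) = 28002*(-2/315) = -18668/105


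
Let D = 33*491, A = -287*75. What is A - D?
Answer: -37728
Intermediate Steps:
A = -21525
D = 16203
A - D = -21525 - 1*16203 = -21525 - 16203 = -37728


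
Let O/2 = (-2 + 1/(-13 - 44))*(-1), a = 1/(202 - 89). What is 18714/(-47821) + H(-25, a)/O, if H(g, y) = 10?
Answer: 2295375/1099883 ≈ 2.0869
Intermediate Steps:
a = 1/113 ≈ 0.0088496
O = 230/57 (O = 2*((-2 + 1/(-13 - 44))*(-1)) = 2*((-2 + 1/(-57))*(-1)) = 2*((-2 - 1/57)*(-1)) = 2*(-115/57*(-1)) = 2*(115/57) = 230/57 ≈ 4.0351)
18714/(-47821) + H(-25, a)/O = 18714/(-47821) + 10/(230/57) = 18714*(-1/47821) + 10*(57/230) = -18714/47821 + 57/23 = 2295375/1099883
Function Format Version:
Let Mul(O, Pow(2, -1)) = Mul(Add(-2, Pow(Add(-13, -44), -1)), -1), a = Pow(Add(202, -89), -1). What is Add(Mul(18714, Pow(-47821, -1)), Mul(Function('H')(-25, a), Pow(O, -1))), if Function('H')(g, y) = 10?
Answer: Rational(2295375, 1099883) ≈ 2.0869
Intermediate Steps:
a = Rational(1, 113) (a = Pow(113, -1) = Rational(1, 113) ≈ 0.0088496)
O = Rational(230, 57) (O = Mul(2, Mul(Add(-2, Pow(Add(-13, -44), -1)), -1)) = Mul(2, Mul(Add(-2, Pow(-57, -1)), -1)) = Mul(2, Mul(Add(-2, Rational(-1, 57)), -1)) = Mul(2, Mul(Rational(-115, 57), -1)) = Mul(2, Rational(115, 57)) = Rational(230, 57) ≈ 4.0351)
Add(Mul(18714, Pow(-47821, -1)), Mul(Function('H')(-25, a), Pow(O, -1))) = Add(Mul(18714, Pow(-47821, -1)), Mul(10, Pow(Rational(230, 57), -1))) = Add(Mul(18714, Rational(-1, 47821)), Mul(10, Rational(57, 230))) = Add(Rational(-18714, 47821), Rational(57, 23)) = Rational(2295375, 1099883)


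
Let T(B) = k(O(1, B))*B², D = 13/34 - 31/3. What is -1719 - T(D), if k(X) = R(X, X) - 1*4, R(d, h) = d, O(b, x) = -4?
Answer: -2410669/2601 ≈ -926.82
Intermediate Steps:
D = -1015/102 (D = 13*(1/34) - 31*⅓ = 13/34 - 31/3 = -1015/102 ≈ -9.9510)
k(X) = -4 + X (k(X) = X - 1*4 = X - 4 = -4 + X)
T(B) = -8*B² (T(B) = (-4 - 4)*B² = -8*B²)
-1719 - T(D) = -1719 - (-8)*(-1015/102)² = -1719 - (-8)*1030225/10404 = -1719 - 1*(-2060450/2601) = -1719 + 2060450/2601 = -2410669/2601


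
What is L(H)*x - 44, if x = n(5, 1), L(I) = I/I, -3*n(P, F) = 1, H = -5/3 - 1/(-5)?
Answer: -133/3 ≈ -44.333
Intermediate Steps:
H = -22/15 (H = -5*1/3 - 1*(-1/5) = -5/3 + 1/5 = -22/15 ≈ -1.4667)
n(P, F) = -1/3 (n(P, F) = -1/3*1 = -1/3)
L(I) = 1
x = -1/3 ≈ -0.33333
L(H)*x - 44 = 1*(-1/3) - 44 = -1/3 - 44 = -133/3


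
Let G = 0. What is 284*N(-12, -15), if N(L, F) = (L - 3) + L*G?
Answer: -4260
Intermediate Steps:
N(L, F) = -3 + L (N(L, F) = (L - 3) + L*0 = (-3 + L) + 0 = -3 + L)
284*N(-12, -15) = 284*(-3 - 12) = 284*(-15) = -4260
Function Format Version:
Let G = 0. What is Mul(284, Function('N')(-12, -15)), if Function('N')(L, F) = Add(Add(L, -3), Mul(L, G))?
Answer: -4260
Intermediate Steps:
Function('N')(L, F) = Add(-3, L) (Function('N')(L, F) = Add(Add(L, -3), Mul(L, 0)) = Add(Add(-3, L), 0) = Add(-3, L))
Mul(284, Function('N')(-12, -15)) = Mul(284, Add(-3, -12)) = Mul(284, -15) = -4260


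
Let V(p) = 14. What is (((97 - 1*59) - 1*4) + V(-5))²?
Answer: 2304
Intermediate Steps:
(((97 - 1*59) - 1*4) + V(-5))² = (((97 - 1*59) - 1*4) + 14)² = (((97 - 59) - 4) + 14)² = ((38 - 4) + 14)² = (34 + 14)² = 48² = 2304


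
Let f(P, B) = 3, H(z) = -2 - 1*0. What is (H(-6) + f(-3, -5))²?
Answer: 1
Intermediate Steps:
H(z) = -2 (H(z) = -2 + 0 = -2)
(H(-6) + f(-3, -5))² = (-2 + 3)² = 1² = 1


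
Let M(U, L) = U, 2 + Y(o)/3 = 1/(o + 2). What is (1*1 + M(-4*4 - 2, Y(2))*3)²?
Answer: 2809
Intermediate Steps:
Y(o) = -6 + 3/(2 + o) (Y(o) = -6 + 3/(o + 2) = -6 + 3/(2 + o))
(1*1 + M(-4*4 - 2, Y(2))*3)² = (1*1 + (-4*4 - 2)*3)² = (1 + (-16 - 2)*3)² = (1 - 18*3)² = (1 - 54)² = (-53)² = 2809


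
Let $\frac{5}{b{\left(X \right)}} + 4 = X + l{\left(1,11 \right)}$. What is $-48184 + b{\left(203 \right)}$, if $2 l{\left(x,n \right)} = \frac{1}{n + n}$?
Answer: $- \frac{421947068}{8757} \approx -48184.0$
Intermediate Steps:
$l{\left(x,n \right)} = \frac{1}{4 n}$ ($l{\left(x,n \right)} = \frac{1}{2 \left(n + n\right)} = \frac{1}{2 \cdot 2 n} = \frac{\frac{1}{2} \frac{1}{n}}{2} = \frac{1}{4 n}$)
$b{\left(X \right)} = \frac{5}{- \frac{175}{44} + X}$ ($b{\left(X \right)} = \frac{5}{-4 + \left(X + \frac{1}{4 \cdot 11}\right)} = \frac{5}{-4 + \left(X + \frac{1}{4} \cdot \frac{1}{11}\right)} = \frac{5}{-4 + \left(X + \frac{1}{44}\right)} = \frac{5}{-4 + \left(\frac{1}{44} + X\right)} = \frac{5}{- \frac{175}{44} + X}$)
$-48184 + b{\left(203 \right)} = -48184 + \frac{220}{-175 + 44 \cdot 203} = -48184 + \frac{220}{-175 + 8932} = -48184 + \frac{220}{8757} = - \frac{421947068}{8757}$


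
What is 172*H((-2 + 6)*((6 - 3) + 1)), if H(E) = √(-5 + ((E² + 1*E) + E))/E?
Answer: 43*√283/4 ≈ 180.84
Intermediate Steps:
H(E) = √(-5 + E² + 2*E)/E (H(E) = √(-5 + ((E² + E) + E))/E = √(-5 + ((E + E²) + E))/E = √(-5 + (E² + 2*E))/E = √(-5 + E² + 2*E)/E)
172*H((-2 + 6)*((6 - 3) + 1)) = 172*(√(-5 + ((-2 + 6)*((6 - 3) + 1))² + 2*((-2 + 6)*((6 - 3) + 1)))/(((-2 + 6)*((6 - 3) + 1)))) = 172*(√(-5 + (4*(3 + 1))² + 2*(4*(3 + 1)))/((4*(3 + 1)))) = 172*(√(-5 + (4*4)² + 2*(4*4))/((4*4))) = 172*(√(-5 + 16² + 2*16)/16) = 172*(√(-5 + 256 + 32)/16) = 172*(√283/16) = 43*√283/4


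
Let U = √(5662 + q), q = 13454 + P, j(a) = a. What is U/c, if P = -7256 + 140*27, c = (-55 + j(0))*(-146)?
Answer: √3910/4015 ≈ 0.015574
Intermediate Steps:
c = 8030 (c = (-55 + 0)*(-146) = -55*(-146) = 8030)
P = -3476 (P = -7256 + 3780 = -3476)
q = 9978 (q = 13454 - 3476 = 9978)
U = 2*√3910 (U = √(5662 + 9978) = √15640 = 2*√3910 ≈ 125.06)
U/c = (2*√3910)/8030 = (2*√3910)*(1/8030) = √3910/4015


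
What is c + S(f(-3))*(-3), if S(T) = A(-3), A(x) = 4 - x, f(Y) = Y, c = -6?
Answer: -27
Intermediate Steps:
S(T) = 7 (S(T) = 4 - 1*(-3) = 4 + 3 = 7)
c + S(f(-3))*(-3) = -6 + 7*(-3) = -6 - 21 = -27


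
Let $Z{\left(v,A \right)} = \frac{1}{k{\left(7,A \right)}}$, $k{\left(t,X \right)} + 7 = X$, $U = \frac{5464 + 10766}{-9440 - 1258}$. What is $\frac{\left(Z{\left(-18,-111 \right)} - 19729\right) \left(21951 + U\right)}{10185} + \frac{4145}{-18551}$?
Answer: $- \frac{845089128987035297}{19876124736195} \approx -42518.0$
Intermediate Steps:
$U = - \frac{2705}{1783}$ ($U = \frac{16230}{-10698} = 16230 \left(- \frac{1}{10698}\right) = - \frac{2705}{1783} \approx -1.5171$)
$k{\left(t,X \right)} = -7 + X$
$Z{\left(v,A \right)} = \frac{1}{-7 + A}$
$\frac{\left(Z{\left(-18,-111 \right)} - 19729\right) \left(21951 + U\right)}{10185} + \frac{4145}{-18551} = \frac{\left(\frac{1}{-7 - 111} - 19729\right) \left(21951 - \frac{2705}{1783}\right)}{10185} + \frac{4145}{-18551} = \left(\frac{1}{-118} - 19729\right) \frac{39135928}{1783} \cdot \frac{1}{10185} + 4145 \left(- \frac{1}{18551}\right) = \left(- \frac{1}{118} - 19729\right) \frac{39135928}{1783} \cdot \frac{1}{10185} - \frac{4145}{18551} = \left(- \frac{2328023}{118}\right) \frac{39135928}{1783} \cdot \frac{1}{10185} - \frac{4145}{18551} = \left(- \frac{45554670255172}{105197}\right) \frac{1}{10185} - \frac{4145}{18551} = - \frac{45554670255172}{1071431445} - \frac{4145}{18551} = - \frac{845089128987035297}{19876124736195}$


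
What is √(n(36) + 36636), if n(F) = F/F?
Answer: √36637 ≈ 191.41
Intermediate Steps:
n(F) = 1
√(n(36) + 36636) = √(1 + 36636) = √36637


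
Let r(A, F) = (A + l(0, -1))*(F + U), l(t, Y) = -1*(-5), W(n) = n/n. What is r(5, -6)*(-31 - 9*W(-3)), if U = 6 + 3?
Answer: -1200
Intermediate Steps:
W(n) = 1
l(t, Y) = 5
U = 9
r(A, F) = (5 + A)*(9 + F) (r(A, F) = (A + 5)*(F + 9) = (5 + A)*(9 + F))
r(5, -6)*(-31 - 9*W(-3)) = (45 + 5*(-6) + 9*5 + 5*(-6))*(-31 - 9*1) = (45 - 30 + 45 - 30)*(-31 - 9) = 30*(-40) = -1200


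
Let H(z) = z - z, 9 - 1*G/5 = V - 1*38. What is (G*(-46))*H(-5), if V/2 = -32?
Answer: 0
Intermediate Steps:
V = -64 (V = 2*(-32) = -64)
G = 555 (G = 45 - 5*(-64 - 1*38) = 45 - 5*(-64 - 38) = 45 - 5*(-102) = 45 + 510 = 555)
H(z) = 0
(G*(-46))*H(-5) = (555*(-46))*0 = -25530*0 = 0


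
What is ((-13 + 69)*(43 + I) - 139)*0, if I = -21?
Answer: 0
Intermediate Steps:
((-13 + 69)*(43 + I) - 139)*0 = ((-13 + 69)*(43 - 21) - 139)*0 = (56*22 - 139)*0 = (1232 - 139)*0 = 1093*0 = 0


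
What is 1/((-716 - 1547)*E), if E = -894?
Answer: 1/2023122 ≈ 4.9429e-7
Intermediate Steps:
1/((-716 - 1547)*E) = 1/(-716 - 1547*(-894)) = -1/894/(-2263) = -1/2263*(-1/894) = 1/2023122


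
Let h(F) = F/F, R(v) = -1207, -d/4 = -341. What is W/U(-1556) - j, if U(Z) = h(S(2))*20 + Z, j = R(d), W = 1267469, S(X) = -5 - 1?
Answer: 586483/1536 ≈ 381.82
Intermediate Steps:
d = 1364 (d = -4*(-341) = 1364)
S(X) = -6
j = -1207
h(F) = 1
U(Z) = 20 + Z (U(Z) = 1*20 + Z = 20 + Z)
W/U(-1556) - j = 1267469/(20 - 1556) - 1*(-1207) = 1267469/(-1536) + 1207 = 1267469*(-1/1536) + 1207 = -1267469/1536 + 1207 = 586483/1536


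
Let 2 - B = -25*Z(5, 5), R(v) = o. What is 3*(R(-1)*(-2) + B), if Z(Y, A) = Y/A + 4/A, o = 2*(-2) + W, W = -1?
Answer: 171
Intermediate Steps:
o = -5 (o = 2*(-2) - 1 = -4 - 1 = -5)
Z(Y, A) = 4/A + Y/A
R(v) = -5
B = 47 (B = 2 - (-25)*(4 + 5)/5 = 2 - (-25)*(1/5)*9 = 2 - (-25)*9/5 = 2 - 1*(-45) = 2 + 45 = 47)
3*(R(-1)*(-2) + B) = 3*(-5*(-2) + 47) = 3*(10 + 47) = 3*57 = 171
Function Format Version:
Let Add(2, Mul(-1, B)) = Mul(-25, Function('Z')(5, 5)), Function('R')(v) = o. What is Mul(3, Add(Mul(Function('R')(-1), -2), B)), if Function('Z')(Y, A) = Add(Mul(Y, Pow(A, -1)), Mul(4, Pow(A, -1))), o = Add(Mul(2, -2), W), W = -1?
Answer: 171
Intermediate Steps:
o = -5 (o = Add(Mul(2, -2), -1) = Add(-4, -1) = -5)
Function('Z')(Y, A) = Add(Mul(4, Pow(A, -1)), Mul(Y, Pow(A, -1)))
Function('R')(v) = -5
B = 47 (B = Add(2, Mul(-1, Mul(-25, Mul(Pow(5, -1), Add(4, 5))))) = Add(2, Mul(-1, Mul(-25, Mul(Rational(1, 5), 9)))) = Add(2, Mul(-1, Mul(-25, Rational(9, 5)))) = Add(2, Mul(-1, -45)) = Add(2, 45) = 47)
Mul(3, Add(Mul(Function('R')(-1), -2), B)) = Mul(3, Add(Mul(-5, -2), 47)) = Mul(3, Add(10, 47)) = Mul(3, 57) = 171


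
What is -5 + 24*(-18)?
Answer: -437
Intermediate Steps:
-5 + 24*(-18) = -5 - 432 = -437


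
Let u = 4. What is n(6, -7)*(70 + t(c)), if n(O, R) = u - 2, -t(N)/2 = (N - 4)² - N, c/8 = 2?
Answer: -372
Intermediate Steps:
c = 16 (c = 8*2 = 16)
t(N) = -2*(-4 + N)² + 2*N (t(N) = -2*((N - 4)² - N) = -2*((-4 + N)² - N) = -2*(-4 + N)² + 2*N)
n(O, R) = 2 (n(O, R) = 4 - 2 = 2)
n(6, -7)*(70 + t(c)) = 2*(70 + (-2*(-4 + 16)² + 2*16)) = 2*(70 + (-2*12² + 32)) = 2*(70 + (-2*144 + 32)) = 2*(70 + (-288 + 32)) = 2*(70 - 256) = 2*(-186) = -372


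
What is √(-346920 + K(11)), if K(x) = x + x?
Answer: I*√346898 ≈ 588.98*I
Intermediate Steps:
K(x) = 2*x
√(-346920 + K(11)) = √(-346920 + 2*11) = √(-346920 + 22) = √(-346898) = I*√346898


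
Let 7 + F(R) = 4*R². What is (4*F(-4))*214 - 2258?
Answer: 46534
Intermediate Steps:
F(R) = -7 + 4*R²
(4*F(-4))*214 - 2258 = (4*(-7 + 4*(-4)²))*214 - 2258 = (4*(-7 + 4*16))*214 - 2258 = (4*(-7 + 64))*214 - 2258 = (4*57)*214 - 2258 = 228*214 - 2258 = 48792 - 2258 = 46534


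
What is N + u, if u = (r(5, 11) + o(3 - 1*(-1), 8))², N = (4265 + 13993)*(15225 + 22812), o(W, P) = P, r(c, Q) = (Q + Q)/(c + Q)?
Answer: 44446696569/64 ≈ 6.9448e+8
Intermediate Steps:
r(c, Q) = 2*Q/(Q + c) (r(c, Q) = (2*Q)/(Q + c) = 2*Q/(Q + c))
N = 694479546 (N = 18258*38037 = 694479546)
u = 5625/64 (u = (2*11/(11 + 5) + 8)² = (2*11/16 + 8)² = (2*11*(1/16) + 8)² = (11/8 + 8)² = (75/8)² = 5625/64 ≈ 87.891)
N + u = 694479546 + 5625/64 = 44446696569/64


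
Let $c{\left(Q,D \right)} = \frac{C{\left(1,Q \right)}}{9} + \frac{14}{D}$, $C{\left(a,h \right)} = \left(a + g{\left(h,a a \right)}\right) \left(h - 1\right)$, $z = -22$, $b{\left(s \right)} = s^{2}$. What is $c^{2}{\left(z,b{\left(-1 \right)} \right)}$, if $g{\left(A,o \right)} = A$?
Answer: $\frac{41209}{9} \approx 4578.8$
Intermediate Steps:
$C{\left(a,h \right)} = \left(-1 + h\right) \left(a + h\right)$ ($C{\left(a,h \right)} = \left(a + h\right) \left(h - 1\right) = \left(a + h\right) \left(-1 + h\right) = \left(-1 + h\right) \left(a + h\right)$)
$c{\left(Q,D \right)} = - \frac{1}{9} + \frac{14}{D} + \frac{Q^{2}}{9}$ ($c{\left(Q,D \right)} = \frac{Q^{2} - 1 - Q + 1 Q}{9} + \frac{14}{D} = \left(Q^{2} - 1 - Q + Q\right) \frac{1}{9} + \frac{14}{D} = \left(-1 + Q^{2}\right) \frac{1}{9} + \frac{14}{D} = \left(- \frac{1}{9} + \frac{Q^{2}}{9}\right) + \frac{14}{D} = - \frac{1}{9} + \frac{14}{D} + \frac{Q^{2}}{9}$)
$c^{2}{\left(z,b{\left(-1 \right)} \right)} = \left(\frac{126 + \left(-1\right)^{2} \left(-1 + \left(-22\right)^{2}\right)}{9 \left(-1\right)^{2}}\right)^{2} = \left(\frac{126 + 1 \left(-1 + 484\right)}{9 \cdot 1}\right)^{2} = \left(\frac{1}{9} \cdot 1 \left(126 + 1 \cdot 483\right)\right)^{2} = \left(\frac{1}{9} \cdot 1 \left(126 + 483\right)\right)^{2} = \left(\frac{1}{9} \cdot 1 \cdot 609\right)^{2} = \left(\frac{203}{3}\right)^{2} = \frac{41209}{9}$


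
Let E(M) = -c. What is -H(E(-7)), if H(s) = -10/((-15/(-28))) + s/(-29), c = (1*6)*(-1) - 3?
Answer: 1651/87 ≈ 18.977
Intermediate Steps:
c = -9 (c = 6*(-1) - 3 = -6 - 3 = -9)
E(M) = 9 (E(M) = -1*(-9) = 9)
H(s) = -56/3 - s/29 (H(s) = -10/((-15*(-1/28))) + s*(-1/29) = -10/15/28 - s/29 = -10*28/15 - s/29 = -56/3 - s/29)
-H(E(-7)) = -(-56/3 - 1/29*9) = -(-56/3 - 9/29) = -1*(-1651/87) = 1651/87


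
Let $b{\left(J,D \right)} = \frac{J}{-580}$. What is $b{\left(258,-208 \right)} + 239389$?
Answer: $\frac{69422681}{290} \approx 2.3939 \cdot 10^{5}$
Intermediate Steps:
$b{\left(J,D \right)} = - \frac{J}{580}$ ($b{\left(J,D \right)} = J \left(- \frac{1}{580}\right) = - \frac{J}{580}$)
$b{\left(258,-208 \right)} + 239389 = \left(- \frac{1}{580}\right) 258 + 239389 = - \frac{129}{290} + 239389 = \frac{69422681}{290}$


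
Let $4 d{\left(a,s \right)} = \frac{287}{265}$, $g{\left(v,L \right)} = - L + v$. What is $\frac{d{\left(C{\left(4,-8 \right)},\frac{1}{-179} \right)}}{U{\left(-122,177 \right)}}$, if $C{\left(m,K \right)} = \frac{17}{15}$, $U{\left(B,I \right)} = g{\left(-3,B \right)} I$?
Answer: $\frac{41}{3189540} \approx 1.2855 \cdot 10^{-5}$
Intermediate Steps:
$g{\left(v,L \right)} = v - L$
$U{\left(B,I \right)} = I \left(-3 - B\right)$ ($U{\left(B,I \right)} = \left(-3 - B\right) I = I \left(-3 - B\right)$)
$C{\left(m,K \right)} = \frac{17}{15}$ ($C{\left(m,K \right)} = 17 \cdot \frac{1}{15} = \frac{17}{15}$)
$d{\left(a,s \right)} = \frac{287}{1060}$ ($d{\left(a,s \right)} = \frac{287 \cdot \frac{1}{265}}{4} = \frac{1}{4} \cdot \frac{287}{265} = \frac{287}{1060}$)
$\frac{d{\left(C{\left(4,-8 \right)},\frac{1}{-179} \right)}}{U{\left(-122,177 \right)}} = \frac{287}{1060 \left(\left(-1\right) 177 \left(3 - 122\right)\right)} = \frac{287}{1060 \left(\left(-1\right) 177 \left(-119\right)\right)} = \frac{287}{1060 \cdot 21063} = \frac{287}{1060} \cdot \frac{1}{21063} = \frac{41}{3189540}$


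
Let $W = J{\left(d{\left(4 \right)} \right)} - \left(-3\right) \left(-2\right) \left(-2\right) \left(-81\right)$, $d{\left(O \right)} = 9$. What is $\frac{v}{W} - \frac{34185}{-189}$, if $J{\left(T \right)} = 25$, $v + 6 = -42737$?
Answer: $\frac{13483874}{59661} \approx 226.01$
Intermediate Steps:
$v = -42743$ ($v = -6 - 42737 = -42743$)
$W = -947$ ($W = 25 - \left(-3\right) \left(-2\right) \left(-2\right) \left(-81\right) = 25 - 6 \left(-2\right) \left(-81\right) = 25 - \left(-12\right) \left(-81\right) = 25 - 972 = -947$)
$\frac{v}{W} - \frac{34185}{-189} = - \frac{42743}{-947} - \frac{34185}{-189} = \left(-42743\right) \left(- \frac{1}{947}\right) - - \frac{11395}{63} = \frac{42743}{947} + \frac{11395}{63} = \frac{13483874}{59661}$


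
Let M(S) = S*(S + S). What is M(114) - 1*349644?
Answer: -323652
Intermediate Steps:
M(S) = 2*S**2 (M(S) = S*(2*S) = 2*S**2)
M(114) - 1*349644 = 2*114**2 - 1*349644 = 2*12996 - 349644 = 25992 - 349644 = -323652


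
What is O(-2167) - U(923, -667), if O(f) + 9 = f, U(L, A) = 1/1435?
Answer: -3122561/1435 ≈ -2176.0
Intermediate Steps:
U(L, A) = 1/1435
O(f) = -9 + f
O(-2167) - U(923, -667) = (-9 - 2167) - 1*1/1435 = -2176 - 1/1435 = -3122561/1435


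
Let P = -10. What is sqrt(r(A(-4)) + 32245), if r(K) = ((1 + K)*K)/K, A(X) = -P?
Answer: 48*sqrt(14) ≈ 179.60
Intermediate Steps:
A(X) = 10 (A(X) = -1*(-10) = 10)
r(K) = 1 + K (r(K) = (K*(1 + K))/K = 1 + K)
sqrt(r(A(-4)) + 32245) = sqrt((1 + 10) + 32245) = sqrt(11 + 32245) = sqrt(32256) = 48*sqrt(14)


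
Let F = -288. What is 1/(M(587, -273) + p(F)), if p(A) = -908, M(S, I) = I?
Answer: -1/1181 ≈ -0.00084674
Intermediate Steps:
1/(M(587, -273) + p(F)) = 1/(-273 - 908) = 1/(-1181) = -1/1181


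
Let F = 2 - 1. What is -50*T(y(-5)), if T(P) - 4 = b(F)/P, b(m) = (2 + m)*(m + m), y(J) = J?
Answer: -140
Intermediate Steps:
F = 1
b(m) = 2*m*(2 + m) (b(m) = (2 + m)*(2*m) = 2*m*(2 + m))
T(P) = 4 + 6/P (T(P) = 4 + (2*1*(2 + 1))/P = 4 + (2*1*3)/P = 4 + 6/P)
-50*T(y(-5)) = -50*(4 + 6/(-5)) = -50*(4 + 6*(-1/5)) = -50*(4 - 6/5) = -50*14/5 = -140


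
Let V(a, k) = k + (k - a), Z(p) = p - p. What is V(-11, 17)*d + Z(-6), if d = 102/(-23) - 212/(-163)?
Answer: -528750/3749 ≈ -141.04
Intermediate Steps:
Z(p) = 0
V(a, k) = -a + 2*k
d = -11750/3749 (d = 102*(-1/23) - 212*(-1/163) = -102/23 + 212/163 = -11750/3749 ≈ -3.1342)
V(-11, 17)*d + Z(-6) = (-1*(-11) + 2*17)*(-11750/3749) + 0 = (11 + 34)*(-11750/3749) + 0 = 45*(-11750/3749) + 0 = -528750/3749 + 0 = -528750/3749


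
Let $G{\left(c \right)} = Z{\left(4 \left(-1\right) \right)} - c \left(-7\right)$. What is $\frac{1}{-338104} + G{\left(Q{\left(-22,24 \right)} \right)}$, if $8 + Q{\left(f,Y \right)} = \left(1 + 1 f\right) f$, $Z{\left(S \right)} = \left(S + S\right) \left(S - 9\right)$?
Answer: $\frac{1109657327}{338104} \approx 3282.0$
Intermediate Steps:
$Z{\left(S \right)} = 2 S \left(-9 + S\right)$
$Q{\left(f,Y \right)} = -8 + f \left(1 + f\right)$ ($Q{\left(f,Y \right)} = -8 + \left(1 + 1 f\right) f = -8 + \left(1 + f\right) f = -8 + f \left(1 + f\right)$)
$G{\left(c \right)} = 104 + 7 c$ ($G{\left(c \right)} = 2 \cdot 4 \left(-1\right) \left(-9 + 4 \left(-1\right)\right) - c \left(-7\right) = 2 \left(-4\right) \left(-9 - 4\right) - - 7 c = 2 \left(-4\right) \left(-13\right) + 7 c = 104 + 7 c$)
$\frac{1}{-338104} + G{\left(Q{\left(-22,24 \right)} \right)} = \frac{1}{-338104} + \left(104 + 7 \left(-8 - 22 + \left(-22\right)^{2}\right)\right) = - \frac{1}{338104} + \left(104 + 7 \left(-8 - 22 + 484\right)\right) = - \frac{1}{338104} + \left(104 + 7 \cdot 454\right) = - \frac{1}{338104} + \left(104 + 3178\right) = - \frac{1}{338104} + 3282 = \frac{1109657327}{338104}$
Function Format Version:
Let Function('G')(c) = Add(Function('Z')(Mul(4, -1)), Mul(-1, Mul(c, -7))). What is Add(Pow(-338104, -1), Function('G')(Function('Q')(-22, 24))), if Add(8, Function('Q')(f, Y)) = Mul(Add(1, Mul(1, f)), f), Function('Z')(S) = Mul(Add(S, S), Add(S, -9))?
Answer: Rational(1109657327, 338104) ≈ 3282.0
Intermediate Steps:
Function('Z')(S) = Mul(2, S, Add(-9, S)) (Function('Z')(S) = Mul(Mul(2, S), Add(-9, S)) = Mul(2, S, Add(-9, S)))
Function('Q')(f, Y) = Add(-8, Mul(f, Add(1, f))) (Function('Q')(f, Y) = Add(-8, Mul(Add(1, Mul(1, f)), f)) = Add(-8, Mul(Add(1, f), f)) = Add(-8, Mul(f, Add(1, f))))
Function('G')(c) = Add(104, Mul(7, c)) (Function('G')(c) = Add(Mul(2, Mul(4, -1), Add(-9, Mul(4, -1))), Mul(-1, Mul(c, -7))) = Add(Mul(2, -4, Add(-9, -4)), Mul(-1, Mul(-7, c))) = Add(Mul(2, -4, -13), Mul(7, c)) = Add(104, Mul(7, c)))
Add(Pow(-338104, -1), Function('G')(Function('Q')(-22, 24))) = Add(Pow(-338104, -1), Add(104, Mul(7, Add(-8, -22, Pow(-22, 2))))) = Add(Rational(-1, 338104), Add(104, Mul(7, Add(-8, -22, 484)))) = Add(Rational(-1, 338104), Add(104, Mul(7, 454))) = Add(Rational(-1, 338104), Add(104, 3178)) = Add(Rational(-1, 338104), 3282) = Rational(1109657327, 338104)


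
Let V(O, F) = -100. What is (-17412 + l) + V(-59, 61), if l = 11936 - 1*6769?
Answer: -12345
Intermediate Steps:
l = 5167 (l = 11936 - 6769 = 5167)
(-17412 + l) + V(-59, 61) = (-17412 + 5167) - 100 = -12245 - 100 = -12345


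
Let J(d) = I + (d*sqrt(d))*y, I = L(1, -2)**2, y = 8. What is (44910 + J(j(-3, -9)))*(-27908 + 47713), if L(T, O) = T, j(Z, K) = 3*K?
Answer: 889462355 - 12833640*I*sqrt(3) ≈ 8.8946e+8 - 2.2229e+7*I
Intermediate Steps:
I = 1 (I = 1**2 = 1)
J(d) = 1 + 8*d**(3/2) (J(d) = 1 + (d*sqrt(d))*8 = 1 + d**(3/2)*8 = 1 + 8*d**(3/2))
(44910 + J(j(-3, -9)))*(-27908 + 47713) = (44910 + (1 + 8*(3*(-9))**(3/2)))*(-27908 + 47713) = (44910 + (1 + 8*(-27)**(3/2)))*19805 = (44910 + (1 + 8*(-81*I*sqrt(3))))*19805 = (44910 + (1 - 648*I*sqrt(3)))*19805 = (44911 - 648*I*sqrt(3))*19805 = 889462355 - 12833640*I*sqrt(3)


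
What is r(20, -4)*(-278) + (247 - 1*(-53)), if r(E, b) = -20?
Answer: 5860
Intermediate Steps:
r(20, -4)*(-278) + (247 - 1*(-53)) = -20*(-278) + (247 - 1*(-53)) = 5560 + (247 + 53) = 5560 + 300 = 5860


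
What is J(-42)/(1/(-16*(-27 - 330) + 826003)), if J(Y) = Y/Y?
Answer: 831715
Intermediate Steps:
J(Y) = 1
J(-42)/(1/(-16*(-27 - 330) + 826003)) = 1/1/(-16*(-27 - 330) + 826003) = 1/1/(-16*(-357) + 826003) = 1/1/(5712 + 826003) = 1/1/831715 = 1/(1/831715) = 1*831715 = 831715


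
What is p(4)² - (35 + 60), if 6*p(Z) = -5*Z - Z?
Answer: -79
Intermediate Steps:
p(Z) = -Z (p(Z) = (-5*Z - Z)/6 = (-6*Z)/6 = -Z)
p(4)² - (35 + 60) = (-1*4)² - (35 + 60) = (-4)² - 1*95 = 16 - 95 = -79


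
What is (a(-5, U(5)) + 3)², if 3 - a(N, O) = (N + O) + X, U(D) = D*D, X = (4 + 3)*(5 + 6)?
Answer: 8281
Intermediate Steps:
X = 77 (X = 7*11 = 77)
U(D) = D²
a(N, O) = -74 - N - O (a(N, O) = 3 - ((N + O) + 77) = 3 - (77 + N + O) = 3 + (-77 - N - O) = -74 - N - O)
(a(-5, U(5)) + 3)² = ((-74 - 1*(-5) - 1*5²) + 3)² = ((-74 + 5 - 1*25) + 3)² = ((-74 + 5 - 25) + 3)² = (-94 + 3)² = (-91)² = 8281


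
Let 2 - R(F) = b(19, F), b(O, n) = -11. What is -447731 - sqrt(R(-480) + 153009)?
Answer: -447731 - sqrt(153022) ≈ -4.4812e+5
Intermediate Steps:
R(F) = 13 (R(F) = 2 - 1*(-11) = 2 + 11 = 13)
-447731 - sqrt(R(-480) + 153009) = -447731 - sqrt(13 + 153009) = -447731 - sqrt(153022)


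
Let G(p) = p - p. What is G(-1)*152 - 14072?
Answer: -14072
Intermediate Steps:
G(p) = 0
G(-1)*152 - 14072 = 0*152 - 14072 = 0 - 14072 = -14072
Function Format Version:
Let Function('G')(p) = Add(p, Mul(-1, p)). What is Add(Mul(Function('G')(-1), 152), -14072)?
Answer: -14072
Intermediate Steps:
Function('G')(p) = 0
Add(Mul(Function('G')(-1), 152), -14072) = Add(Mul(0, 152), -14072) = Add(0, -14072) = -14072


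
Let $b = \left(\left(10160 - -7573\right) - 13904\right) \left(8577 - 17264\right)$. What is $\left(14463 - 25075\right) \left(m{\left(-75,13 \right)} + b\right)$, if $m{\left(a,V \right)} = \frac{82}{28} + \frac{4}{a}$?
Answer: $\frac{26473639767298}{75} \approx 3.5298 \cdot 10^{11}$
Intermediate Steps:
$m{\left(a,V \right)} = \frac{41}{14} + \frac{4}{a}$ ($m{\left(a,V \right)} = 82 \cdot \frac{1}{28} + \frac{4}{a} = \frac{41}{14} + \frac{4}{a}$)
$b = -33262523$ ($b = \left(\left(10160 + 7573\right) - 13904\right) \left(-8687\right) = \left(17733 - 13904\right) \left(-8687\right) = 3829 \left(-8687\right) = -33262523$)
$\left(14463 - 25075\right) \left(m{\left(-75,13 \right)} + b\right) = \left(14463 - 25075\right) \left(\left(\frac{41}{14} + \frac{4}{-75}\right) - 33262523\right) = - 10612 \left(\left(\frac{41}{14} + 4 \left(- \frac{1}{75}\right)\right) - 33262523\right) = - 10612 \left(\left(\frac{41}{14} - \frac{4}{75}\right) - 33262523\right) = - 10612 \left(\frac{3019}{1050} - 33262523\right) = \left(-10612\right) \left(- \frac{34925646131}{1050}\right) = \frac{26473639767298}{75}$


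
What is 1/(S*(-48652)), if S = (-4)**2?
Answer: -1/778432 ≈ -1.2846e-6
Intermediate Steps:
S = 16
1/(S*(-48652)) = 1/(16*(-48652)) = 1/(-778432) = -1/778432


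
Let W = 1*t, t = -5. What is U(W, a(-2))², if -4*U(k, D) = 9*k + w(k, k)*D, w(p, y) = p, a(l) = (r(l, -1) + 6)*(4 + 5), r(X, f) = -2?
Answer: 50625/16 ≈ 3164.1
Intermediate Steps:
a(l) = 36 (a(l) = (-2 + 6)*(4 + 5) = 4*9 = 36)
W = -5 (W = 1*(-5) = -5)
U(k, D) = -9*k/4 - D*k/4 (U(k, D) = -(9*k + k*D)/4 = -(9*k + D*k)/4 = -9*k/4 - D*k/4)
U(W, a(-2))² = ((¼)*(-5)*(-9 - 1*36))² = ((¼)*(-5)*(-9 - 36))² = ((¼)*(-5)*(-45))² = (225/4)² = 50625/16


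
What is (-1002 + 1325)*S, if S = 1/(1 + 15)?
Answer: 323/16 ≈ 20.188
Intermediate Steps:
S = 1/16 ≈ 0.062500
(-1002 + 1325)*S = (-1002 + 1325)*(1/16) = 323*(1/16) = 323/16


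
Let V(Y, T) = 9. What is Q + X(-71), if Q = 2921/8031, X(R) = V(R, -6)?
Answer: 75200/8031 ≈ 9.3637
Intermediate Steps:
X(R) = 9
Q = 2921/8031 (Q = 2921*(1/8031) = 2921/8031 ≈ 0.36372)
Q + X(-71) = 2921/8031 + 9 = 75200/8031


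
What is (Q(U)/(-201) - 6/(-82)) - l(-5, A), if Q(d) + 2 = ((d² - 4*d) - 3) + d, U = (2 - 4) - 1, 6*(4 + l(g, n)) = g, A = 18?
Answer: 26601/5494 ≈ 4.8418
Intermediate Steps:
l(g, n) = -4 + g/6
U = -3 (U = -2 - 1 = -3)
Q(d) = -5 + d² - 3*d (Q(d) = -2 + (((d² - 4*d) - 3) + d) = -2 + ((-3 + d² - 4*d) + d) = -2 + (-3 + d² - 3*d) = -5 + d² - 3*d)
(Q(U)/(-201) - 6/(-82)) - l(-5, A) = ((-5 + (-3)² - 3*(-3))/(-201) - 6/(-82)) - (-4 + (⅙)*(-5)) = ((-5 + 9 + 9)*(-1/201) - 6*(-1/82)) - (-4 - ⅚) = (13*(-1/201) + 3/41) - 1*(-29/6) = (-13/201 + 3/41) + 29/6 = 70/8241 + 29/6 = 26601/5494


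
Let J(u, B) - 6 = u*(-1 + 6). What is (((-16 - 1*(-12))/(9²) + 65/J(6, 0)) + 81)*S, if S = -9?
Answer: -26813/36 ≈ -744.81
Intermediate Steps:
J(u, B) = 6 + 5*u (J(u, B) = 6 + u*(-1 + 6) = 6 + u*5 = 6 + 5*u)
(((-16 - 1*(-12))/(9²) + 65/J(6, 0)) + 81)*S = (((-16 - 1*(-12))/(9²) + 65/(6 + 5*6)) + 81)*(-9) = (((-16 + 12)/81 + 65/(6 + 30)) + 81)*(-9) = ((-4*1/81 + 65/36) + 81)*(-9) = ((-4/81 + 65*(1/36)) + 81)*(-9) = ((-4/81 + 65/36) + 81)*(-9) = (569/324 + 81)*(-9) = (26813/324)*(-9) = -26813/36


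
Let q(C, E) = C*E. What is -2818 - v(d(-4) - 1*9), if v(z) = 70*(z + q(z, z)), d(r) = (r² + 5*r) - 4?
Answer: -21858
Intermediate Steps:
d(r) = -4 + r² + 5*r
v(z) = 70*z + 70*z² (v(z) = 70*(z + z*z) = 70*(z + z²) = 70*z + 70*z²)
-2818 - v(d(-4) - 1*9) = -2818 - 70*((-4 + (-4)² + 5*(-4)) - 1*9)*(1 + ((-4 + (-4)² + 5*(-4)) - 1*9)) = -2818 - 70*((-4 + 16 - 20) - 9)*(1 + ((-4 + 16 - 20) - 9)) = -2818 - 70*(-8 - 9)*(1 + (-8 - 9)) = -2818 - 70*(-17)*(1 - 17) = -2818 - 70*(-17)*(-16) = -2818 - 1*19040 = -2818 - 19040 = -21858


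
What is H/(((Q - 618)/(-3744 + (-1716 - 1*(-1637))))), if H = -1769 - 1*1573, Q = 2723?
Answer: 12776466/2105 ≈ 6069.6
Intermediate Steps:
H = -3342 (H = -1769 - 1573 = -3342)
H/(((Q - 618)/(-3744 + (-1716 - 1*(-1637))))) = -3342*(-3744 + (-1716 - 1*(-1637)))/(2723 - 618) = -3342/(2105/(-3744 + (-1716 + 1637))) = -3342/(2105/(-3744 - 79)) = -3342/(2105/(-3823)) = -3342/(2105*(-1/3823)) = -3342/(-2105/3823) = -3342*(-3823/2105) = 12776466/2105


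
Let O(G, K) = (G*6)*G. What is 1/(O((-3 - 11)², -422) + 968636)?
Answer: 1/1199132 ≈ 8.3394e-7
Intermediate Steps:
O(G, K) = 6*G² (O(G, K) = (6*G)*G = 6*G²)
1/(O((-3 - 11)², -422) + 968636) = 1/(6*((-3 - 11)²)² + 968636) = 1/(6*((-14)²)² + 968636) = 1/(6*196² + 968636) = 1/(6*38416 + 968636) = 1/(230496 + 968636) = 1/1199132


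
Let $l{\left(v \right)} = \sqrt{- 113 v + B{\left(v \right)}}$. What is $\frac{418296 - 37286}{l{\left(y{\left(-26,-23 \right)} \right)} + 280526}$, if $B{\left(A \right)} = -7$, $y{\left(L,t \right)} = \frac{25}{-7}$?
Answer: $\frac{187045619705}{137715963489} - \frac{190505 \sqrt{4858}}{137715963489} \approx 1.3581$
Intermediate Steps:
$y{\left(L,t \right)} = - \frac{25}{7}$ ($y{\left(L,t \right)} = 25 \left(- \frac{1}{7}\right) = - \frac{25}{7}$)
$l{\left(v \right)} = \sqrt{-7 - 113 v}$ ($l{\left(v \right)} = \sqrt{- 113 v - 7} = \sqrt{-7 - 113 v}$)
$\frac{418296 - 37286}{l{\left(y{\left(-26,-23 \right)} \right)} + 280526} = \frac{418296 - 37286}{\sqrt{-7 - - \frac{2825}{7}} + 280526} = \frac{381010}{\sqrt{-7 + \frac{2825}{7}} + 280526} = \frac{381010}{\sqrt{\frac{2776}{7}} + 280526} = \frac{381010}{\frac{2 \sqrt{4858}}{7} + 280526} = \frac{381010}{280526 + \frac{2 \sqrt{4858}}{7}}$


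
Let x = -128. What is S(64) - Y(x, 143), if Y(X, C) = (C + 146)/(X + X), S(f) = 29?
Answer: 7713/256 ≈ 30.129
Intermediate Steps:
Y(X, C) = (146 + C)/(2*X) (Y(X, C) = (146 + C)/((2*X)) = (146 + C)*(1/(2*X)) = (146 + C)/(2*X))
S(64) - Y(x, 143) = 29 - (146 + 143)/(2*(-128)) = 29 - (-1)*289/(2*128) = 29 - 1*(-289/256) = 29 + 289/256 = 7713/256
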